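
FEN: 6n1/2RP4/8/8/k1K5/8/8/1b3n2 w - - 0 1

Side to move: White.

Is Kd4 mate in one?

After Kd4: black king on a4; in check: no.
Black is not in check, so this cannot be checkmate.

no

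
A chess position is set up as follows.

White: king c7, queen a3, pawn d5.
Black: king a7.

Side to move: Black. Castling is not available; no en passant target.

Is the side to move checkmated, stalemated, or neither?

Black to move; black king on a7.
In check: yes, from the white queen on a3.
King squares — a6: attacked by Qa3; b6: attacked by Kc7; b7: attacked by Kc7; a8: attacked by Qa3; b8: attacked by Kc7.
Legal moves for Black: none.
In check with no legal moves → checkmate.

checkmate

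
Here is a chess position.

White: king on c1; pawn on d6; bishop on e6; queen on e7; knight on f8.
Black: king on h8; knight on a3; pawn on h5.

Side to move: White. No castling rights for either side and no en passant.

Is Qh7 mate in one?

yes

After Qh7: black king on h8; in check: yes, from the white queen on h7.
King squares — g7: attacked by Qh7; h7: attacked by Nf8; g8: attacked by Be6.
Black has no legal moves → checkmate.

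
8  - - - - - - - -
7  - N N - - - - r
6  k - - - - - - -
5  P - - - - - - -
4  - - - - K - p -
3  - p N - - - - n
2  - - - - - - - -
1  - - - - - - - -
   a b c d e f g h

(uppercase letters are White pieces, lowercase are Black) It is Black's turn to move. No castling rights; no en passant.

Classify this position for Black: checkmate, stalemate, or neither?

Black to move; black king on a6.
In check: yes, from the white knight on c7.
Legal moves for Black: Kxb7, Ka7, Rxc7.
Black is in check but has 3 legal moves → neither.

neither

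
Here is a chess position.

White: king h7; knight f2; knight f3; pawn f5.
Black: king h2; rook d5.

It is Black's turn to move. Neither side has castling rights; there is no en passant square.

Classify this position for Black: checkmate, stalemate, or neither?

Black to move; black king on h2.
In check: yes, from the white knight on f3.
Legal moves for Black: Kg3, Kg2.
Black is in check but has 2 legal moves → neither.

neither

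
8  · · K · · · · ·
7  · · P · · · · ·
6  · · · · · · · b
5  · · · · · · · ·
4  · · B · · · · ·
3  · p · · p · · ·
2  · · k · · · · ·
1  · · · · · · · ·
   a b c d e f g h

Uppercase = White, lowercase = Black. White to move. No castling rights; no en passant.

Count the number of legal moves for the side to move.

14

White to move; king on c8.
In check: no.
Legal moves: Kd8, Kb8, Kd7, Kb7, Bg8, Bf7, Be6, Ba6, Bd5, Bb5, Bd3+, Bxb3+, Be2, Bf1.
Count: 14.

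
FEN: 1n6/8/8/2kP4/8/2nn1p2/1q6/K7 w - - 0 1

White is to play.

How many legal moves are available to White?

White to move; king on a1.
In check: yes, from the black queen on b2.
Legal moves: none.
Count: 0.

0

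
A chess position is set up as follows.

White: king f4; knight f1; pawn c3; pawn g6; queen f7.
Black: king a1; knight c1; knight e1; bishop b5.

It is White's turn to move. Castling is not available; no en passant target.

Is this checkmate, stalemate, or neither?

neither

White to move; white king on f4.
In check: no.
Legal moves for White include: Qg8, Qf8, Qe8, Qh7, Qg7, Qe7, Qd7, Qc7, Qb7, Qa7+, Qf6, Qe6, Qf5, Qd5, Qc4, Qb3, Qa2+, Kg5, ... (list truncated; more exist).
White has legal moves and is not in check → neither.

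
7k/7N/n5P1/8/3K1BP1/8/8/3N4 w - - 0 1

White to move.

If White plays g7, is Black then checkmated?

After g7: black king on h8; in check: yes, from the white pawn on g7.
Black has 3 legal replies: Kg8, Kxh7, Kxg7.
In check but a legal move exists → not checkmate.

no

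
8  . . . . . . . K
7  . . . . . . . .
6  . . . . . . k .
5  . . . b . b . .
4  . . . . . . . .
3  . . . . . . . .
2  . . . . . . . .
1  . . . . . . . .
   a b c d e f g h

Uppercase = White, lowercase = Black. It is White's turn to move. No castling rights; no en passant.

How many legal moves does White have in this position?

White to move; king on h8.
In check: no.
Legal moves: none.
Count: 0.

0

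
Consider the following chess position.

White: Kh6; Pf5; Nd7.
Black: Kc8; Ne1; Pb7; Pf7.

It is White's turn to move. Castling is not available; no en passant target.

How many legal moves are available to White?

White to move; king on h6.
In check: no.
Legal moves: Nf8, Nb8, Nf6, Nb6+, Ne5, Nc5, Kh7, Kg7, Kh5, Kg5, f6.
Count: 11.

11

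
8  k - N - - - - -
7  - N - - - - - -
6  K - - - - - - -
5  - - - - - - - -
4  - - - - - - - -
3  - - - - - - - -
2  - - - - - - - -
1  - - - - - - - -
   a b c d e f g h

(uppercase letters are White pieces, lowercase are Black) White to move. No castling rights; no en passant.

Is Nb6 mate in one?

no

After Nb6: black king on a8; in check: yes, from the white knight on b6.
Black has 1 legal reply: Kb8.
In check but a legal move exists → not checkmate.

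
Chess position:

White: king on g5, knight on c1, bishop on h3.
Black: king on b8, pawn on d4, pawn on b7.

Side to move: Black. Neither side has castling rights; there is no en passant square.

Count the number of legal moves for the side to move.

6

Black to move; king on b8.
In check: no.
Legal moves: Ka8, Kc7, Ka7, b6, d3, b5.
Count: 6.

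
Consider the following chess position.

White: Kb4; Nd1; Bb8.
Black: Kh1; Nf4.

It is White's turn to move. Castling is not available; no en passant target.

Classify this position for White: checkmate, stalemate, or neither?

neither

White to move; white king on b4.
In check: no.
Legal moves for White: Bc7, Ba7, Bd6, Be5, Bxf4, Kc5, Kb5, Ka5, Kc4, Ka4, Kc3, Kb3, Ka3, Ne3, Nc3, Nf2+, Nb2.
White has 17 legal moves and is not in check → neither.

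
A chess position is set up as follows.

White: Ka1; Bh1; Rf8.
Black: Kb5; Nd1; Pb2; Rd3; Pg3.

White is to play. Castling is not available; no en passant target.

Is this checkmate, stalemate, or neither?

White to move; white king on a1.
In check: yes, from the black pawn on b2.
Legal moves for White: Ka2, Kb1.
White is in check but has 2 legal moves → neither.

neither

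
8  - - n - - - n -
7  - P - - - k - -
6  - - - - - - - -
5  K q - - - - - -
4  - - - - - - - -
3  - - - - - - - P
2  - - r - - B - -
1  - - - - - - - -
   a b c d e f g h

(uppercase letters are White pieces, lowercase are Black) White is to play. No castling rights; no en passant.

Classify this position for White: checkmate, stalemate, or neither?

White to move; white king on a5.
In check: yes, from the black queen on b5.
Legal moves for White: Kxb5.
White is in check but has 1 legal move → neither.

neither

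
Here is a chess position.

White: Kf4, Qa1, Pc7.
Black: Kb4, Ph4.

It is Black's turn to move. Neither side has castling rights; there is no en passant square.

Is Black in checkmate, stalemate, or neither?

Black to move; black king on b4.
In check: no.
Legal moves for Black: Kc5, Kb5, Kc4, Kb3, h3.
Black has 5 legal moves and is not in check → neither.

neither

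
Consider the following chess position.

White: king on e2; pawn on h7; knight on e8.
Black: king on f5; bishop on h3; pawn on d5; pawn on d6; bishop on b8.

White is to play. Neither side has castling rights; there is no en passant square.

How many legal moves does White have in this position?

White to move; king on e2.
In check: no.
Legal moves: Ng7+, Nc7, Nf6, Nxd6+, Kf3, Ke3, Kd3, Kf2, Kd2, Ke1, Kd1, h8=Q, h8=R, h8=B, h8=N.
Count: 15.

15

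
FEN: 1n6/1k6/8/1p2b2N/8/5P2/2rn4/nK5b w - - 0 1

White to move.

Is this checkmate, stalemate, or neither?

White to move; white king on b1.
In check: yes, from the black knight on d2.
King squares — a1: attacked by Be5; c1: attacked by Rc2; a2: attacked by Rc2; b2: attacked by Rc2; c2: attacked by Na1.
Legal moves for White: none.
In check with no legal moves → checkmate.

checkmate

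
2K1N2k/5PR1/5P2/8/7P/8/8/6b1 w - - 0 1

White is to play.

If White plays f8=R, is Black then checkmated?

yes

After f8=R: black king on h8; in check: yes, from the white rook on f8.
King squares — g7: attacked by Pf6; h7: attacked by Rg7; g8: attacked by Rg7.
Black has no legal moves → checkmate.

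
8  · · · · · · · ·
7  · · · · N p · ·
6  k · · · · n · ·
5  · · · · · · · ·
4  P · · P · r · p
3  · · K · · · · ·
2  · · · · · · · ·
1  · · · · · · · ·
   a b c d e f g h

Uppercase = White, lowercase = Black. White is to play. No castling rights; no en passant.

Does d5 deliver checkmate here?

no

After d5: black king on a6; in check: no.
Black is not in check, so this cannot be checkmate.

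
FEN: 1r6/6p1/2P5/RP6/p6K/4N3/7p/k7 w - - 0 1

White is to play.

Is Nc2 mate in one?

After Nc2: black king on a1; in check: yes, from the white knight on c2.
Black has 3 legal replies: Kb2, Ka2, Kb1.
In check but a legal move exists → not checkmate.

no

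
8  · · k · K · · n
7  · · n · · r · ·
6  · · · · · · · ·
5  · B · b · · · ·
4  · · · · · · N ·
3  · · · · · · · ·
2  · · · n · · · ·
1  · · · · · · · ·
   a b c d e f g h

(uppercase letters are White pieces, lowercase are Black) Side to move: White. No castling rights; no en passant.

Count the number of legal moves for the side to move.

0

White to move; king on e8.
In check: yes, from the black knight on c7.
Legal moves: none.
Count: 0.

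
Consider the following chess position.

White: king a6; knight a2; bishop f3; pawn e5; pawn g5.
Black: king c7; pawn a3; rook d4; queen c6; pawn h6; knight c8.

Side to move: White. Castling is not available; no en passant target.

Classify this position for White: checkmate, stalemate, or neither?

White to move; white king on a6.
In check: yes, from the black queen on c6.
King squares — a5: available; b5: attacked by Qc6; b6: attacked by Qc6; a7: attacked by Nc8; b7: attacked by Qc6.
Legal moves for White: Ka5, Bxc6.
White is in check but has 2 legal moves → neither.

neither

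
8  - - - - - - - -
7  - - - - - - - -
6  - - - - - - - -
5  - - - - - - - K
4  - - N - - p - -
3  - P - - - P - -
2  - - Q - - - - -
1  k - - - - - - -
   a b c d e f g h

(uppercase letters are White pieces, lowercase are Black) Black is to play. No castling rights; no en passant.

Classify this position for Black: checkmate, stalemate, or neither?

stalemate

Black to move; black king on a1.
In check: no.
King squares — b1: attacked by Qc2; a2: attacked by Qc2; b2: attacked by Qc2.
Legal moves for Black: none.
Not in check and no legal moves → stalemate.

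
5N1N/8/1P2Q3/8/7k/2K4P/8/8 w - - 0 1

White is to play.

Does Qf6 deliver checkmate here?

no

After Qf6: black king on h4; in check: yes, from the white queen on f6.
Black has 3 legal replies: Kh5, Kxh3, Kg3.
In check but a legal move exists → not checkmate.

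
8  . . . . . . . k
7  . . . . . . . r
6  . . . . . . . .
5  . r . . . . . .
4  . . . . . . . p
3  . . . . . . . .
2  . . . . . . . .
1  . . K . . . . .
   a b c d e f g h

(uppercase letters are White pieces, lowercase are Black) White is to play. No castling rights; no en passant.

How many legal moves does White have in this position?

White to move; king on c1.
In check: no.
Legal moves: Kd2, Kc2, Kd1.
Count: 3.

3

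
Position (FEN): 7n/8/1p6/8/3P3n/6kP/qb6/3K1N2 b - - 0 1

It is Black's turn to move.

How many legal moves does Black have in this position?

5

Black to move; king on g3.
In check: yes, from the white knight on f1.
Legal moves: Kf4, Kxh3, Kf3, Kg2, Kf2.
Count: 5.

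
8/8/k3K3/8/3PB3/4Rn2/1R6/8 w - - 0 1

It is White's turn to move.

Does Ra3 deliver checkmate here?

yes

After Ra3: black king on a6; in check: yes, from the white rook on a3.
King squares — a5: attacked by Ra3; b5: attacked by Rb2; b6: attacked by Rb2; a7: attacked by Ra3; b7: attacked by Rb2.
Black has no legal moves → checkmate.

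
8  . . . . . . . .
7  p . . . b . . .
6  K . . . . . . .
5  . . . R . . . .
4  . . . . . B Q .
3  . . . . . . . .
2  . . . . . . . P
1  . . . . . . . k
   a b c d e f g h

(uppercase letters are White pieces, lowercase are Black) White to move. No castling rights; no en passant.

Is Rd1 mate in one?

After Rd1: black king on h1; in check: yes, from the white rook on d1.
King squares — g1: attacked by Rd1; g2: attacked by Qg4; h2: attacked by Bf4.
Black has no legal moves → checkmate.

yes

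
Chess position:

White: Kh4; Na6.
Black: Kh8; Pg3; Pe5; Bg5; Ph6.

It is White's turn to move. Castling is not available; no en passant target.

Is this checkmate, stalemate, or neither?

White to move; white king on h4.
In check: yes, from the black bishop on g5.
Legal moves for White: Kh5, Kg4, Kh3, Kxg3.
White is in check but has 4 legal moves → neither.

neither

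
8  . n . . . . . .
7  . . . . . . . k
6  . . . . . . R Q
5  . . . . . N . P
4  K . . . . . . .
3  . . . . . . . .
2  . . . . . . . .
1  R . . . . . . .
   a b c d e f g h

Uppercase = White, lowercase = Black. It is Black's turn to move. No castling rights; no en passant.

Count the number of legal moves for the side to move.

Black to move; king on h7.
In check: yes, from the white queen on h6.
Legal moves: none.
Count: 0.

0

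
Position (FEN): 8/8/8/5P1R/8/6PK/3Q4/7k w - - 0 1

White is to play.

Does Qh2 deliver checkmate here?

After Qh2: black king on h1; in check: yes, from the white queen on h2.
King squares — g1: attacked by Qh2; g2: attacked by Qh2; h2: attacked by Kh3.
Black has no legal moves → checkmate.

yes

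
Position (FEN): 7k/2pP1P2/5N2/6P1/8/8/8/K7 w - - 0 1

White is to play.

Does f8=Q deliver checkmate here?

yes

After f8=Q: black king on h8; in check: yes, from the white queen on f8.
King squares — g7: attacked by Qf8; h7: attacked by Nf6; g8: attacked by Nf6.
Black has no legal moves → checkmate.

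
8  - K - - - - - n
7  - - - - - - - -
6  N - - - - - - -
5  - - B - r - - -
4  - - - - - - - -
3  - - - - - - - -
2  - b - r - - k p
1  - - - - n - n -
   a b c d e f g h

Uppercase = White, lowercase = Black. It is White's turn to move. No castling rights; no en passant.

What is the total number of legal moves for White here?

White to move; king on b8.
In check: no.
Legal moves: Kc8, Ka8, Kc7, Kb7, Ka7, Nc7, Nb4, Bf8, Be7, Ba7, Bd6, Bb6, Bd4, Bb4, Be3, Ba3, Bf2, Bxg1.
Count: 18.

18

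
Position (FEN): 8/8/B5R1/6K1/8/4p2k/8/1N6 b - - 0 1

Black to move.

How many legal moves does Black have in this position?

Black to move; king on h3.
In check: no.
Legal moves: Kg3, Kh2, Kg2, e2.
Count: 4.

4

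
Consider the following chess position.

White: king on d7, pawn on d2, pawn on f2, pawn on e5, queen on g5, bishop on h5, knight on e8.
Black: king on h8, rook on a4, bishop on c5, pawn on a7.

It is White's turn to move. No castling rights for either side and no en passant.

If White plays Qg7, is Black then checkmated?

yes

After Qg7: black king on h8; in check: yes, from the white queen on g7.
King squares — g7: attacked by Ne8; h7: attacked by Qg7; g8: attacked by Qg7.
Black has no legal moves → checkmate.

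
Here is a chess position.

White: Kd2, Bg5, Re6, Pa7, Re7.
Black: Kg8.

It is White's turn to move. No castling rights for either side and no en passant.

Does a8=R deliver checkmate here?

After a8=R: black king on g8; in check: yes, from the white rook on a8.
King squares — f7: attacked by Re7; g7: attacked by Re7; h7: attacked by Re7; f8: attacked by Ra8; h8: attacked by Ra8.
Black has no legal moves → checkmate.

yes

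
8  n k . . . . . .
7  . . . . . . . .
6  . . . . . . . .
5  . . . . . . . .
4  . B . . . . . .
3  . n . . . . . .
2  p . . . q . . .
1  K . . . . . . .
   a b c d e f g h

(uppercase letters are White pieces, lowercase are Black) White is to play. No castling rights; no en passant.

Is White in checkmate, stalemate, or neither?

checkmate

White to move; white king on a1.
In check: yes, from the black knight on b3.
King squares — b1: attacked by Pa2; a2: attacked by Qe2; b2: attacked by Qe2.
Legal moves for White: none.
In check with no legal moves → checkmate.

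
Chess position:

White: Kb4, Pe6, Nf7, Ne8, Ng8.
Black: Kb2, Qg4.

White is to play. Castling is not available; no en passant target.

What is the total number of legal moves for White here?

3

White to move; king on b4.
In check: yes, from the black queen on g4.
Legal moves: Kc5, Kb5, Ka5.
Count: 3.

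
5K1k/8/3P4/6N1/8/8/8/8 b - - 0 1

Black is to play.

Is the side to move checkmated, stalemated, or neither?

Black to move; black king on h8.
In check: no.
King squares — g7: attacked by Kf8; h7: attacked by Ng5; g8: attacked by Kf8.
Legal moves for Black: none.
Not in check and no legal moves → stalemate.

stalemate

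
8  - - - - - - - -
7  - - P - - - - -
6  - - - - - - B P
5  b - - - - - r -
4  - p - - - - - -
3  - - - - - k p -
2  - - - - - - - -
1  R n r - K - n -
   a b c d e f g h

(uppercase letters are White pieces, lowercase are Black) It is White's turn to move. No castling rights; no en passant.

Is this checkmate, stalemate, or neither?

checkmate

White to move; white king on e1.
In check: yes, from the black rook on c1.
King squares — d1: attacked by Rc1; f1: attacked by Rc1; d2: attacked by Nb1; e2: attacked by Ng1; f2: attacked by Kf3.
Legal moves for White: none.
In check with no legal moves → checkmate.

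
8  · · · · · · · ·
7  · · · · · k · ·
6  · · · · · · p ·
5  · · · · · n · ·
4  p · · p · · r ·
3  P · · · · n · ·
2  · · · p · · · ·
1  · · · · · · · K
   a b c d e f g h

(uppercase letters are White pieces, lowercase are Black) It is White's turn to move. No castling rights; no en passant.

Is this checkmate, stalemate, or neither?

White to move; white king on h1.
In check: no.
King squares — g1: attacked by Nf3; g2: attacked by Rg4; h2: attacked by Nf3.
Legal moves for White: none.
Not in check and no legal moves → stalemate.

stalemate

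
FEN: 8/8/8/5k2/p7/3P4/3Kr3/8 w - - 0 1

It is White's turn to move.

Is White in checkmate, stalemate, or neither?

neither

White to move; white king on d2.
In check: yes, from the black rook on e2.
Legal moves for White: Kc3, Kxe2, Kd1, Kc1.
White is in check but has 4 legal moves → neither.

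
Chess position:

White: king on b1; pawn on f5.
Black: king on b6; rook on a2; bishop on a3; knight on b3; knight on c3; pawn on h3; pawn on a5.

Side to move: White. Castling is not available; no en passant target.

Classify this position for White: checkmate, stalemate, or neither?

checkmate

White to move; white king on b1.
In check: yes, from the black knight on c3.
King squares — a1: attacked by Ra2; c1: attacked by Ba3; a2: attacked by Nc3; b2: attacked by Ra2; c2: attacked by Ra2.
Legal moves for White: none.
In check with no legal moves → checkmate.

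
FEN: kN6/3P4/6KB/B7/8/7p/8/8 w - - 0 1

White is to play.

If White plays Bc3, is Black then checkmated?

After Bc3: black king on a8; in check: no.
Black is not in check, so this cannot be checkmate.

no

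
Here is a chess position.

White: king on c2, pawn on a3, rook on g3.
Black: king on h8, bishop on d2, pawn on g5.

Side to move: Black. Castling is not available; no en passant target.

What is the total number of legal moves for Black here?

11

Black to move; king on h8.
In check: no.
Legal moves: Kg8, Kh7, Kg7, Ba5, Bf4, Bb4, Be3, Bc3, Be1, Bc1, g4.
Count: 11.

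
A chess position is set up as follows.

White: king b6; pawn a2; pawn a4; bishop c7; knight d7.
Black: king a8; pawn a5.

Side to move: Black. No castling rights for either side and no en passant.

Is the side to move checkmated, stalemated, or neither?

stalemate

Black to move; black king on a8.
In check: no.
King squares — a7: attacked by Kb6; b7: attacked by Kb6; b8: attacked by Bc7.
Legal moves for Black: none.
Not in check and no legal moves → stalemate.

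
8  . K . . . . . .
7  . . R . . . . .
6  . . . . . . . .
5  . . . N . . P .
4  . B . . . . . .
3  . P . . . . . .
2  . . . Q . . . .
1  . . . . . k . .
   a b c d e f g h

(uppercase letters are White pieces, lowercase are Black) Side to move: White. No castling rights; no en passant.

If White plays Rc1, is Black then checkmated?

yes

After Rc1: black king on f1; in check: yes, from the white rook on c1.
King squares — e1: attacked by Rc1; g1: attacked by Rc1; e2: attacked by Qd2; f2: attacked by Qd2; g2: attacked by Qd2.
Black has no legal moves → checkmate.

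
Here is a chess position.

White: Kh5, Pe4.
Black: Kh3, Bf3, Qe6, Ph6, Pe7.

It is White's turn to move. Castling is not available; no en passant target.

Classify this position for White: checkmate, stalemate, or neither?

White to move; white king on h5.
In check: yes, from the black bishop on f3.
King squares — g4: attacked by Bf3; h4: attacked by Kh3; g5: attacked by Ph6; g6: attacked by Qe6; h6: attacked by Qe6.
Legal moves for White: none.
In check with no legal moves → checkmate.

checkmate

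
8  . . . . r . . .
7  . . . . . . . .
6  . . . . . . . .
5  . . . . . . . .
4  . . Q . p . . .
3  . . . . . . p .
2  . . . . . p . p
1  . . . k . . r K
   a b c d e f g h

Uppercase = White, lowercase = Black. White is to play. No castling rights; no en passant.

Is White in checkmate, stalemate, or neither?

checkmate

White to move; white king on h1.
In check: yes, from the black rook on g1.
King squares — g1: attacked by Pf2; g2: attacked by Rg1; h2: attacked by Pg3.
Legal moves for White: none.
In check with no legal moves → checkmate.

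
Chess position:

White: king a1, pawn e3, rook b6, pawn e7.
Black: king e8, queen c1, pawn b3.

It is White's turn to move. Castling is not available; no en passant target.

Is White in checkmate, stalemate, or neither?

White to move; white king on a1.
In check: yes, from the black queen on c1.
King squares — b1: attacked by Qc1; a2: attacked by Pb3; b2: attacked by Qc1.
Legal moves for White: none.
In check with no legal moves → checkmate.

checkmate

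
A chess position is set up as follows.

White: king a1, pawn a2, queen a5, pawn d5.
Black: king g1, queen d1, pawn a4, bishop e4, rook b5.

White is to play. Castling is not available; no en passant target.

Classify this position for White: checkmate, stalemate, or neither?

checkmate

White to move; white king on a1.
In check: yes, from the black queen on d1.
King squares — b1: attacked by Qd1; a2: own pawn; b2: attacked by Rb5.
Legal moves for White: none.
In check with no legal moves → checkmate.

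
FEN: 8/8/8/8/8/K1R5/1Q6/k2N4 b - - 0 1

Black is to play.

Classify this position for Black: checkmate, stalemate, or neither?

checkmate

Black to move; black king on a1.
In check: yes, from the white queen on b2.
King squares — b1: attacked by Qb2; a2: attacked by Qb2; b2: attacked by Nd1.
Legal moves for Black: none.
In check with no legal moves → checkmate.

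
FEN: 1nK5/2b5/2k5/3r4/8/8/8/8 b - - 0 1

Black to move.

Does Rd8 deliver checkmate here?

After Rd8: white king on c8; in check: yes, from the black rook on d8.
King squares — b7: attacked by Kc6; c7: attacked by Kc6; d7: attacked by Kc6; b8: attacked by Bc7; d8: attacked by Bc7.
White has no legal moves → checkmate.

yes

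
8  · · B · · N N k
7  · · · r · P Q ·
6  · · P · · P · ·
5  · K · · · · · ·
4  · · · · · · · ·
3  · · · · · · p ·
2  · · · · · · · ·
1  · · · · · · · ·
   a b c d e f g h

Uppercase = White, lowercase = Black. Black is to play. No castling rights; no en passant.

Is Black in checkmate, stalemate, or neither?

Black to move; black king on h8.
In check: yes, from the white queen on g7.
King squares — g7: attacked by Pf6; h7: attacked by Qg7; g8: attacked by Pf7.
Legal moves for Black: none.
In check with no legal moves → checkmate.

checkmate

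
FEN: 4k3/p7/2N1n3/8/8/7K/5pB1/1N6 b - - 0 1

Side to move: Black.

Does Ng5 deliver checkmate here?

no

After Ng5: white king on h3; in check: yes, from the black knight on g5.
White has 4 legal replies: Kh4, Kg4, Kg3, Kh2.
In check but a legal move exists → not checkmate.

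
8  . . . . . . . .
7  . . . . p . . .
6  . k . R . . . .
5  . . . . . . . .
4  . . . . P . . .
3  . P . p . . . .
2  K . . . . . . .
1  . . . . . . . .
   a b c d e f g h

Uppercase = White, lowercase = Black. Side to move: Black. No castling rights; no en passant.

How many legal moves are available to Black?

Black to move; king on b6.
In check: yes, from the white rook on d6.
Legal moves: Kc7, Kb7, Ka7, Kc5, Kb5, Ka5, exd6.
Count: 7.

7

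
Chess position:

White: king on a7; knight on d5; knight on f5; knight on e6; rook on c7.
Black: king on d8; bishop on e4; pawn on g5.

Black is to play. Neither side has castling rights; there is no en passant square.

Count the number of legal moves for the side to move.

Black to move; king on d8.
In check: yes, from the white knight on e6.
Legal moves: Ke8.
Count: 1.

1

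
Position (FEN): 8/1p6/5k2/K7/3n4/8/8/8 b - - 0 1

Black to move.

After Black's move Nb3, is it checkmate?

After Nb3: white king on a5; in check: yes, from the black knight on b3.
White has 4 legal replies: Kb6, Kb5, Kb4, Ka4.
In check but a legal move exists → not checkmate.

no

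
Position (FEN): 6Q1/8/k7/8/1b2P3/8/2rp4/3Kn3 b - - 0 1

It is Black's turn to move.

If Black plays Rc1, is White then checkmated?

no

After Rc1: white king on d1; in check: yes, from the black rook on c1.
White has 1 legal reply: Ke2.
In check but a legal move exists → not checkmate.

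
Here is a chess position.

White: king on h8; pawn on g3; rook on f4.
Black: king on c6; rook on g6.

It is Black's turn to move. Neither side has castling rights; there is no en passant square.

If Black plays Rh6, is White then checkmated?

After Rh6: white king on h8; in check: yes, from the black rook on h6.
White has 2 legal replies: Kg8, Kg7.
In check but a legal move exists → not checkmate.

no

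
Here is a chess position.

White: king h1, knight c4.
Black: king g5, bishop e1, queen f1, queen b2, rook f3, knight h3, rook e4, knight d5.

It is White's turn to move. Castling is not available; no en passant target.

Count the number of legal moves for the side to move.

White to move; king on h1.
In check: yes, from the black queen on f1.
Legal moves: none.
Count: 0.

0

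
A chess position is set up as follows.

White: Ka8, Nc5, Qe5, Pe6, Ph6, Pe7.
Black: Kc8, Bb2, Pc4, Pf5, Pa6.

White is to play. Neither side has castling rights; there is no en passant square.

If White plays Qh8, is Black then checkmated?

After Qh8: black king on c8; in check: yes, from the white queen on h8.
Black has 2 legal replies: Kc7, Bxh8.
In check but a legal move exists → not checkmate.

no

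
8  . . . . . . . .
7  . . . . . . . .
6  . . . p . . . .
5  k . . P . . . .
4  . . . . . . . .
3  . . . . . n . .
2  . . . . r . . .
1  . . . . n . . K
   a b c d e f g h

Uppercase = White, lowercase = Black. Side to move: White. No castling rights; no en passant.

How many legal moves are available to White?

0

White to move; king on h1.
In check: no.
Legal moves: none.
Count: 0.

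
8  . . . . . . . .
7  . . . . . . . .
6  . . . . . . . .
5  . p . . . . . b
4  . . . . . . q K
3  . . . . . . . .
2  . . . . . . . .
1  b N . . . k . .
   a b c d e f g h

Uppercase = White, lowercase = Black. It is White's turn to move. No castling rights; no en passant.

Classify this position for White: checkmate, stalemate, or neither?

checkmate

White to move; white king on h4.
In check: yes, from the black queen on g4.
King squares — g3: attacked by Qg4; h3: attacked by Qg4; g4: attacked by Bh5; g5: attacked by Qg4; h5: attacked by Qg4.
Legal moves for White: none.
In check with no legal moves → checkmate.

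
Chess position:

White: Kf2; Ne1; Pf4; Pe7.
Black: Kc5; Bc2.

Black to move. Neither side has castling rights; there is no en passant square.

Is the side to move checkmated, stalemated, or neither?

neither

Black to move; black king on c5.
In check: no.
Legal moves for Black: Kd6, Kc6, Kb6, Kd5, Kb5, Kd4, Kc4, Kb4, Bh7, Bg6, Bf5, Be4, Ba4, Bd3, Bb3, Bd1, Bb1.
Black has 17 legal moves and is not in check → neither.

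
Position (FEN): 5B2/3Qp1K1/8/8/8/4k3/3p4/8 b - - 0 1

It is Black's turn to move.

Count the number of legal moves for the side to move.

11

Black to move; king on e3.
In check: no.
Legal moves: Kf4, Ke4, Kf3, Kf2, Ke2, e6, d1=Q, d1=R, d1=B, d1=N, e5.
Count: 11.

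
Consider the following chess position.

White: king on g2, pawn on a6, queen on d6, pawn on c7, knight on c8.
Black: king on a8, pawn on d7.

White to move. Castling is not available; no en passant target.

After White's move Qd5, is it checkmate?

yes

After Qd5: black king on a8; in check: yes, from the white queen on d5.
King squares — a7: attacked by Nc8; b7: attacked by Qd5; b8: attacked by Pc7.
Black has no legal moves → checkmate.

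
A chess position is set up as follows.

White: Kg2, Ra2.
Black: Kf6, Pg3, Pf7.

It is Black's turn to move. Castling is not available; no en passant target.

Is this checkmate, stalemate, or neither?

neither

Black to move; black king on f6.
In check: no.
Legal moves for Black: Kg7, Ke7, Kg6, Ke6, Kg5, Kf5, Ke5.
Black has 7 legal moves and is not in check → neither.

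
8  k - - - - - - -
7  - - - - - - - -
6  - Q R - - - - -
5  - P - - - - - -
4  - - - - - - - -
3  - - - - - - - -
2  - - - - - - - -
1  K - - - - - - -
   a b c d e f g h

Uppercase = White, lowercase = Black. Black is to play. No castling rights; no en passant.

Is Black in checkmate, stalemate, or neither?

stalemate

Black to move; black king on a8.
In check: no.
King squares — a7: attacked by Qb6; b7: attacked by Qb6; b8: attacked by Qb6.
Legal moves for Black: none.
Not in check and no legal moves → stalemate.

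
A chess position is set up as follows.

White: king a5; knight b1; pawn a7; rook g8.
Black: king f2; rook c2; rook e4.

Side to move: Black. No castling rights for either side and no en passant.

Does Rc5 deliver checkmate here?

no

After Rc5: white king on a5; in check: yes, from the black rook on c5.
White has 2 legal replies: Kb6, Ka6.
In check but a legal move exists → not checkmate.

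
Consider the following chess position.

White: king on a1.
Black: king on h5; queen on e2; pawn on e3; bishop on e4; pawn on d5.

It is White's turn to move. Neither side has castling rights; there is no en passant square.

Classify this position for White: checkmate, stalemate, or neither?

White to move; white king on a1.
In check: no.
King squares — b1: attacked by Be4; a2: attacked by Qe2; b2: attacked by Qe2.
Legal moves for White: none.
Not in check and no legal moves → stalemate.

stalemate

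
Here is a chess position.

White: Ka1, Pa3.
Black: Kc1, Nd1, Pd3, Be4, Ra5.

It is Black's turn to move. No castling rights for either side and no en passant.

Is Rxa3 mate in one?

yes

After Rxa3: white king on a1; in check: yes, from the black rook on a3.
King squares — b1: attacked by Kc1; a2: attacked by Ra3; b2: attacked by Kc1.
White has no legal moves → checkmate.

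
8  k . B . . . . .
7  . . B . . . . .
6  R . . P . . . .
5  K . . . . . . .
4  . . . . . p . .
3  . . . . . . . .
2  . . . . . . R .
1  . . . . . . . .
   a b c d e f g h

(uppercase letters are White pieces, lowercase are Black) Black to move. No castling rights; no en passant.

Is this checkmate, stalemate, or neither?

Black to move; black king on a8.
In check: yes, from the white rook on a6.
King squares — a7: attacked by Ra6; b7: attacked by Bc8; b8: attacked by Bc7.
Legal moves for Black: none.
In check with no legal moves → checkmate.

checkmate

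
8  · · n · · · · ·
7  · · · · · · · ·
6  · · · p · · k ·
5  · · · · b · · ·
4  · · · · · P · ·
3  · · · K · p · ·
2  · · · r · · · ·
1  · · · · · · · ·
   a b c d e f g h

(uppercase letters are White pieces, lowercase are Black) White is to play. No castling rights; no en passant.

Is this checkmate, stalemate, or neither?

neither

White to move; white king on d3.
In check: yes, from the black rook on d2.
Legal moves for White: Ke4, Kc4, Ke3, Kxd2.
White is in check but has 4 legal moves → neither.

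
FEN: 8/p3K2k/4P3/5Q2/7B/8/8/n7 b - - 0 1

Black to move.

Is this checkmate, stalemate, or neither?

neither

Black to move; black king on h7.
In check: yes, from the white queen on f5.
King squares — g6: attacked by Qf5; h6: available; g7: available; g8: available; h8: available.
Legal moves for Black: Kh8, Kg8, Kg7, Kh6.
Black is in check but has 4 legal moves → neither.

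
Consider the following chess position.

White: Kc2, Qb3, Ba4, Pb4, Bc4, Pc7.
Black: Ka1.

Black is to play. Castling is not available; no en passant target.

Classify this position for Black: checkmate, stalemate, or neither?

Black to move; black king on a1.
In check: no.
King squares — b1: attacked by Kc2; a2: attacked by Qb3; b2: attacked by Kc2.
Legal moves for Black: none.
Not in check and no legal moves → stalemate.

stalemate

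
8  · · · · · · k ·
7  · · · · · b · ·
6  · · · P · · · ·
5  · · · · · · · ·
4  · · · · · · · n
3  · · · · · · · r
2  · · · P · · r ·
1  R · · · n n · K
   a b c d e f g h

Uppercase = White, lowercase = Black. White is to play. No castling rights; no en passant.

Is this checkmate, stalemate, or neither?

White to move; white king on h1.
In check: yes, from the black rook on h3.
King squares — g1: attacked by Rg2; g2: attacked by Ne1; h2: attacked by Nf1.
Legal moves for White: none.
In check with no legal moves → checkmate.

checkmate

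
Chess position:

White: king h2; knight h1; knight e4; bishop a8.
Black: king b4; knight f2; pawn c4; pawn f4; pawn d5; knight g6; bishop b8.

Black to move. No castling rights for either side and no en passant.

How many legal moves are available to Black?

Black to move; king on b4.
In check: no.
Legal moves: Bc7, Ba7, Bd6, Be5, Nh8, Nf8, Ne7, Ne5, Nh4, Kb5, Ka5, Ka4, Kb3, Ka3, Ng4+, Nxe4, Nh3, Nd3, Nxh1, Nd1, dxe4, d4, f3+, c3.
Count: 24.

24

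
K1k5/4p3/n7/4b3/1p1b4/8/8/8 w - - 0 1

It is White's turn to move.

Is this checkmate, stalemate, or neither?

stalemate

White to move; white king on a8.
In check: no.
King squares — a7: attacked by Bd4; b7: attacked by Kc8; b8: attacked by Be5.
Legal moves for White: none.
Not in check and no legal moves → stalemate.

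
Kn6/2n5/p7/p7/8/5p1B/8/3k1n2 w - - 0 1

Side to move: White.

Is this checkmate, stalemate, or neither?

neither

White to move; white king on a8.
In check: yes, from the black knight on c7.
Legal moves for White: Kxb8, Kb7, Ka7.
White is in check but has 3 legal moves → neither.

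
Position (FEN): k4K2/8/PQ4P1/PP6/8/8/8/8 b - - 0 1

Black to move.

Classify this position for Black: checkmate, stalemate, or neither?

Black to move; black king on a8.
In check: no.
King squares — a7: attacked by Qb6; b7: attacked by Pa6; b8: attacked by Qb6.
Legal moves for Black: none.
Not in check and no legal moves → stalemate.

stalemate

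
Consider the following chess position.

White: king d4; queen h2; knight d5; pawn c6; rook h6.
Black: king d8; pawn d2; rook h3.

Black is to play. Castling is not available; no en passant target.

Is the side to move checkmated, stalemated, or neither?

Black to move; black king on d8.
In check: no.
Legal moves for Black: Ke8, Kc8, Rxh6, Rh5, Rh4+, Rg3, Rf3, Re3, Rd3+, Rc3, Rb3, Ra3, Rxh2, d1=Q+, d1=R+, d1=B, d1=N.
Black has 17 legal moves and is not in check → neither.

neither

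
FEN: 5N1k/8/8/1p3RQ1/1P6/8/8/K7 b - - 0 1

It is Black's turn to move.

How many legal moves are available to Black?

0

Black to move; king on h8.
In check: no.
Legal moves: none.
Count: 0.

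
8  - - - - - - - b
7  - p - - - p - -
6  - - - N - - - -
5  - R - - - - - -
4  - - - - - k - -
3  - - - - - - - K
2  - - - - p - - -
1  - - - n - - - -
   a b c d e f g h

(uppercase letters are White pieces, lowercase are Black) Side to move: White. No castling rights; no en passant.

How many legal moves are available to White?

23

White to move; king on h3.
In check: no.
Legal moves: Ne8, Nc8, Nxf7, Nxb7, Nf5, Ne4, Nc4, Rxb7, Rb6, Rh5, Rg5, Rf5+, Re5, Rd5, Rc5, Ra5, Rb4+, Rb3, Rb2, Rb1, Kh4, Kh2, Kg2.
Count: 23.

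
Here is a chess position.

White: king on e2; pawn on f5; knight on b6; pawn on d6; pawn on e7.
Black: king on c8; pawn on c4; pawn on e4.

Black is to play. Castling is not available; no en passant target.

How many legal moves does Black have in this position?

Black to move; king on c8.
In check: yes, from the white knight on b6.
Legal moves: Kb8, Kb7.
Count: 2.

2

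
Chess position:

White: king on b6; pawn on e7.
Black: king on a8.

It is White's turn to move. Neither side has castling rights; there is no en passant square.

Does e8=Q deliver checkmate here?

After e8=Q: black king on a8; in check: yes, from the white queen on e8.
King squares — a7: attacked by Kb6; b7: attacked by Kb6; b8: attacked by Qe8.
Black has no legal moves → checkmate.

yes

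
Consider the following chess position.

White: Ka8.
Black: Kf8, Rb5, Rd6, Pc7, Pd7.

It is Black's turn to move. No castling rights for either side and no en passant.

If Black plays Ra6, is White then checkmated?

yes

After Ra6: white king on a8; in check: yes, from the black rook on a6.
King squares — a7: attacked by Ra6; b7: attacked by Rb5; b8: attacked by Rb5.
White has no legal moves → checkmate.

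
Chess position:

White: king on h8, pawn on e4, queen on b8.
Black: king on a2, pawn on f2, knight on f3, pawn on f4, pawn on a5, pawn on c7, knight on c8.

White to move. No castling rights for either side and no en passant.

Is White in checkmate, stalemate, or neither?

White to move; white king on h8.
In check: no.
Legal moves for White: Kg8, Kh7, Kg7, Qxc8, Qa8, Qxc7, Qb7, Qa7, Qb6, Qb5, Qb4, Qb3+, Qb2+, Qb1+, e5.
White has 15 legal moves and is not in check → neither.

neither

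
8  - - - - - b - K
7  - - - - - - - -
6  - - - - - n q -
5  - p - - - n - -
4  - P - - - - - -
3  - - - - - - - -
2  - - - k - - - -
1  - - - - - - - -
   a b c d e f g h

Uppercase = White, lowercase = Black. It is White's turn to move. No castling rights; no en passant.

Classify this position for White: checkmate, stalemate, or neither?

White to move; white king on h8.
In check: no.
King squares — g7: attacked by Nf5; h7: attacked by Nf6; g8: attacked by Nf6.
Legal moves for White: none.
Not in check and no legal moves → stalemate.

stalemate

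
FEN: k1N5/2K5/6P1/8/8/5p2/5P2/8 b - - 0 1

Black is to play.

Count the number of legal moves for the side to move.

Black to move; king on a8.
In check: no.
Legal moves: none.
Count: 0.

0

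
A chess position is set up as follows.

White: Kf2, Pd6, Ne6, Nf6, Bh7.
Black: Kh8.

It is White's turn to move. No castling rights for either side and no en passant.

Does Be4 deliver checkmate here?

After Be4: black king on h8; in check: no.
Black is not in check, so this cannot be checkmate.

no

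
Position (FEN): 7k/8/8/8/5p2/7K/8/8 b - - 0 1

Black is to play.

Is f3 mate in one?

no

After f3: white king on h3; in check: no.
White is not in check, so this cannot be checkmate.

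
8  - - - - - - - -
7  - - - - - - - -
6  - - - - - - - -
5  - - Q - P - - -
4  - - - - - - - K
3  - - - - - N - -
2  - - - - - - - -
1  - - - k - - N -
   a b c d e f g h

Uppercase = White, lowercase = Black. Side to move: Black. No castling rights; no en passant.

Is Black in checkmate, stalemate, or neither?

Black to move; black king on d1.
In check: no.
King squares — c1: attacked by Qc5; e1: attacked by Nf3; c2: attacked by Qc5; d2: attacked by Nf3; e2: attacked by Ng1.
Legal moves for Black: none.
Not in check and no legal moves → stalemate.

stalemate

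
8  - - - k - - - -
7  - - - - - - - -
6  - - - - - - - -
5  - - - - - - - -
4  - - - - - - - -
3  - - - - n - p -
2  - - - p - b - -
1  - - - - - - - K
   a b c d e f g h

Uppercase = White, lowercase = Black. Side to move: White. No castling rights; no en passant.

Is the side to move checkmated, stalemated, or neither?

stalemate

White to move; white king on h1.
In check: no.
King squares — g1: attacked by Bf2; g2: attacked by Ne3; h2: attacked by Pg3.
Legal moves for White: none.
Not in check and no legal moves → stalemate.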